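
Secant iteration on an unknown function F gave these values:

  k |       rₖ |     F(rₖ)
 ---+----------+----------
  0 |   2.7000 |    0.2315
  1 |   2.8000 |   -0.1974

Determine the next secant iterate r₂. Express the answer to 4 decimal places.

r₂ = 2.8000 − (-0.1974)·(2.8000 − 2.7000) / (-0.1974 − 0.2315)
   = 2.8000 − (-0.019740)/(-0.428900) = 2.753975

2.7540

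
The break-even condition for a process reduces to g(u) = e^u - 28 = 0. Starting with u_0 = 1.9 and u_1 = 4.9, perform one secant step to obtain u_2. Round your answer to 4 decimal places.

g(1.9) = -21.314106, g(4.9) = 106.289780
u_2 = 4.900000 − 106.289780·(4.900000 − 1.900000) / (106.289780 − (-21.314106)) = 4.900000 − (318.869339)/(127.603885) = 2.401100

2.4011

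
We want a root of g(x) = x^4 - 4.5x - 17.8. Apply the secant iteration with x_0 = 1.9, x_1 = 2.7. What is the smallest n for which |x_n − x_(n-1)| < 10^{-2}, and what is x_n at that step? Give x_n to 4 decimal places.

g(1.9) = -13.317900, g(2.7) = 23.194100
x_2 = 2.700000 − 23.194100·(0.800000)/(36.512000) = 2.191803;  |Δ| = 0.508197
g(2.191803) = -4.584685
x_3 = 2.191803 − (-4.584685)·(-0.508197)/(-27.778785) = 2.275677;  |Δ| = 0.083874
g(2.275677) = -1.221536
x_4 = 2.275677 − (-1.221536)·(0.083874)/(3.363149) = 2.306141;  |Δ| = 0.030464
g(2.306141) = 0.106557
x_5 = 2.306141 − 0.106557·(0.030464)/(1.328093) = 2.303697;  |Δ| = 0.002444
|x_5 − x_4| = 0.002444 < 10^{-2}

n = 5, x_n = 2.3037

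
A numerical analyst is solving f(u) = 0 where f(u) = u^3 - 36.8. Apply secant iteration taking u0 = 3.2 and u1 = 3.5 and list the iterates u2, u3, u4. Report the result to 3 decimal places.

f(3.2) = -4.03200, f(3.5) = 6.07500
u2 = 3.50000 − 6.07500·(3.50000 − 3.20000) / (6.07500 − (-4.03200)) = 3.50000 − (1.82250)/(10.10700) = 3.31968
f(3.31968) = -0.21623
u3 = 3.31968 − (-0.21623)·(3.31968 − 3.50000) / (-0.21623 − 6.07500) = 3.31968 − (0.03899)/(-6.29123) = 3.32588
f(3.32588) = -0.01095
u4 = 3.32588 − (-0.01095)·(3.32588 − 3.31968) / (-0.01095 − (-0.21623)) = 3.32588 − (-0.00007)/(0.20528) = 3.32621

3.320, 3.326, 3.326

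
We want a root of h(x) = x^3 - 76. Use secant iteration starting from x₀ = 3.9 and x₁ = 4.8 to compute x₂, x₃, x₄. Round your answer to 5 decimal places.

h(3.9) = -16.6810000, h(4.8) = 34.5920000
x₂ = 4.8000000 − 34.5920000·(4.8000000 − 3.9000000) / (34.5920000 − (-16.6810000)) = 4.8000000 − (31.1328000)/(51.2730000) = 4.1928032
h(4.1928032) = -2.2922009
x₃ = 4.1928032 − (-2.2922009)·(4.1928032 − 4.8000000) / (-2.2922009 − 34.5920000) = 4.1928032 − (1.3918170)/(-36.8842009) = 4.2305380
h(4.2305380) = -0.2841500
x₄ = 4.2305380 − (-0.2841500)·(4.2305380 − 4.1928032) / (-0.2841500 − (-2.2922009)) = 4.2305380 − (-0.0107223)/(2.0080508) = 4.2358777

4.19280, 4.23054, 4.23588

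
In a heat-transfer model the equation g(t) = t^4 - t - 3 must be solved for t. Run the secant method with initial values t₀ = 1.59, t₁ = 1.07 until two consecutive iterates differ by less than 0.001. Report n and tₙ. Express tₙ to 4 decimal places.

n = 6, tₙ = 1.4526

g(1.59) = 1.801290, g(1.07) = -2.759204
t₂ = 1.070000 − (-2.759204)·(-0.520000)/(-4.560494) = 1.384612;  |Δ| = 0.314612
g(1.384612) = -0.709146
t₃ = 1.384612 − (-0.709146)·(0.314612)/(2.050058) = 1.493441;  |Δ| = 0.108829
g(1.493441) = 0.481093
t₄ = 1.493441 − 0.481093·(0.108829)/(1.190239) = 1.449453;  |Δ| = 0.043989
g(1.449453) = -0.035618
t₅ = 1.449453 − (-0.035618)·(-0.043989)/(-0.516711) = 1.452485;  |Δ| = 0.003032
g(1.452485) = -0.001600
t₆ = 1.452485 − (-0.001600)·(0.003032)/(0.034019) = 1.452627;  |Δ| = 0.000143
|t₆ − t₅| = 0.000143 < 0.001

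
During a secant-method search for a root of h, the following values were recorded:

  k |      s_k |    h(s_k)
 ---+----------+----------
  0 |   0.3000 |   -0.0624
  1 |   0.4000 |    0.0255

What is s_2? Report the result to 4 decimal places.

s_2 = 0.4000 − 0.0255·(0.4000 − 0.3000) / (0.0255 − (-0.0624))
   = 0.4000 − (0.002550)/(0.087900) = 0.370990

0.3710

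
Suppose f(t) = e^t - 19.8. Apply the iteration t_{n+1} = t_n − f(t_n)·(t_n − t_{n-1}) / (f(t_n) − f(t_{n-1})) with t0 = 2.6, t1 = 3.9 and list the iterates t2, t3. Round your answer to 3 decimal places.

2.829, 2.924

f(2.6) = -6.33626, f(3.9) = 29.60245
t2 = 3.90000 − 29.60245·(3.90000 − 2.60000) / (29.60245 − (-6.33626)) = 3.90000 − (38.48318)/(35.93871) = 2.82920
f(2.82920) = -2.86810
t3 = 2.82920 − (-2.86810)·(2.82920 − 3.90000) / (-2.86810 − 29.60245) = 2.82920 − (3.07116)/(-32.47054) = 2.92378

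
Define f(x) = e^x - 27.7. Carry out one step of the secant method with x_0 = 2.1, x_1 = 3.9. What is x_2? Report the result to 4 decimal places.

2.9527

f(2.1) = -19.533830, f(3.9) = 21.702449
x_2 = 3.900000 − 21.702449·(3.900000 − 2.100000) / (21.702449 − (-19.533830)) = 3.900000 − (39.064408)/(41.236279) = 2.952669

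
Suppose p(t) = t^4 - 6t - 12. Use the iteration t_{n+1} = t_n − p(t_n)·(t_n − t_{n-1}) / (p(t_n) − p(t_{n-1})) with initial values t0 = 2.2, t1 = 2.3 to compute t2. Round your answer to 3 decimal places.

2.245

p(2.2) = -1.77440, p(2.3) = 2.18410
t2 = 2.30000 − 2.18410·(2.30000 − 2.20000) / (2.18410 − (-1.77440)) = 2.30000 − (0.21841)/(3.95850) = 2.24483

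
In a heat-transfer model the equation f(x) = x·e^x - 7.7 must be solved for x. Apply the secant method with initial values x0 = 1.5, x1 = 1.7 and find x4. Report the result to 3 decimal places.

f(1.5) = -0.97747, f(1.7) = 1.60571
x2 = 1.70000 − 1.60571·(1.70000 − 1.50000) / (1.60571 − (-0.97747)) = 1.70000 − (0.32114)/(2.58318) = 1.57568
f(1.57568) = -0.08313
x3 = 1.57568 − (-0.08313)·(1.57568 − 1.70000) / (-0.08313 − 1.60571) = 1.57568 − (0.01033)/(-1.68884) = 1.58180
f(1.58180) = -0.00661
x4 = 1.58180 − (-0.00661)·(1.58180 − 1.57568) / (-0.00661 − (-0.08313)) = 1.58180 − (-0.00004)/(0.07651) = 1.58233

1.582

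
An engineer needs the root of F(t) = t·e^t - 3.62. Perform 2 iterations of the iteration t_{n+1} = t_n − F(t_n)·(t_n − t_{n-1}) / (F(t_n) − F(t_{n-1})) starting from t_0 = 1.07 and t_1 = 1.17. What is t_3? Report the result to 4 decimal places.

F(1.07) = -0.500544, F(1.17) = 0.149731
t_2 = 1.170000 − 0.149731·(1.170000 − 1.070000) / (0.149731 − (-0.500544)) = 1.170000 − (0.014973)/(0.650275) = 1.146974
F(1.146974) = -0.008579
t_3 = 1.146974 − (-0.008579)·(1.146974 − 1.170000) / (-0.008579 − 0.149731) = 1.146974 − (0.000198)/(-0.158310) = 1.148222

1.1482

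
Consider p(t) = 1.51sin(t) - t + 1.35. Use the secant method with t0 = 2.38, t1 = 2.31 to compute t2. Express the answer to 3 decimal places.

2.386

p(2.38) = 0.01201, p(2.31) = 0.15590
t2 = 2.31000 − 0.15590·(2.31000 − 2.38000) / (0.15590 − 0.01201) = 2.31000 − (-0.01091)/(0.14388) = 2.38584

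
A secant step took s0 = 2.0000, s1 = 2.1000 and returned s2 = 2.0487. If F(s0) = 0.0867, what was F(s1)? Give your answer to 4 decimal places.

-0.0913

The secant line through (2.0000, 0.0867) and (2.1000, F(s1)) crosses zero at s2 = 2.0487.
So (2.0000, 0.0867), (2.1000, F(s1)), (2.0487, 0) are collinear:
F(s1) = 0.0867 · (2.1000 − 2.0487) / (2.0000 − 2.0487) = 0.0867 · (0.051300)/(-0.048700) = -0.091329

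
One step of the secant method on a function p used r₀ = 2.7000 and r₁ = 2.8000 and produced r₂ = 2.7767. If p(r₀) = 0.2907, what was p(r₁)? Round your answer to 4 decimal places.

The secant line through (2.7000, 0.2907) and (2.8000, p(r₁)) crosses zero at r₂ = 2.7767.
So (2.7000, 0.2907), (2.8000, p(r₁)), (2.7767, 0) are collinear:
p(r₁) = 0.2907 · (2.8000 − 2.7767) / (2.7000 − 2.7767) = 0.2907 · (0.023300)/(-0.076700) = -0.088309

-0.0883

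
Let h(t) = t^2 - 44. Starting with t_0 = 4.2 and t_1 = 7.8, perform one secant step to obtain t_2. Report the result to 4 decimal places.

6.3967

h(4.2) = -26.360000, h(7.8) = 16.840000
t_2 = 7.800000 − 16.840000·(7.800000 − 4.200000) / (16.840000 − (-26.360000)) = 7.800000 − (60.624000)/(43.200000) = 6.396667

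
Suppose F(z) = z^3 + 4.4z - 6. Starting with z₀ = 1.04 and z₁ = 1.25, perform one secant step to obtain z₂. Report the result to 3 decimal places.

F(1.04) = -0.29914, F(1.25) = 1.45312
z₂ = 1.25000 − 1.45312·(1.25000 − 1.04000) / (1.45312 − (-0.29914)) = 1.25000 − (0.30516)/(1.75226) = 1.07585

1.076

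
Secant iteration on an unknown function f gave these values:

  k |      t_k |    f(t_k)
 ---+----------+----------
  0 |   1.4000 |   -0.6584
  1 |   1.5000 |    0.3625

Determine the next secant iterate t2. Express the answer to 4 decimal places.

1.4645

t2 = 1.5000 − 0.3625·(1.5000 − 1.4000) / (0.3625 − (-0.6584))
   = 1.5000 − (0.036250)/(1.020900) = 1.464492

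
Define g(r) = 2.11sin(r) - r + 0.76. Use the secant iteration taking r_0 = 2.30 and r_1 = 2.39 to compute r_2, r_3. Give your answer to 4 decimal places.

2.3135, 2.3138

g(2.30) = 0.033438, g(2.39) = -0.189285
r_2 = 2.390000 − (-0.189285)·(2.390000 − 2.300000) / (-0.189285 − 0.033438) = 2.390000 − (-0.017036)/(-0.222723) = 2.313512
g(2.313512) = 0.000787
r_3 = 2.313512 − 0.000787·(2.313512 − 2.390000) / (0.000787 − (-0.189285)) = 2.313512 − (-0.000060)/(0.190073) = 2.313829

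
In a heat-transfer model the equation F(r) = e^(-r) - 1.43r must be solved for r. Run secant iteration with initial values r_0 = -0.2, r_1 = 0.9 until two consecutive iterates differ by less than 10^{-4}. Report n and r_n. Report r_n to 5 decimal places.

n = 5, r_n = 0.44716

F(-0.2) = 1.5074028, F(0.9) = -0.8804303
r_2 = 0.9000000 − (-0.8804303)·(1.1000000)/(-2.3878331) = 0.4944133;  |Δ| = 0.4055867
F(0.4944133) = -0.0970823
r_3 = 0.4944133 − (-0.0970823)·(-0.4055867)/(0.7833480) = 0.4441479;  |Δ| = 0.0502654
F(0.4441479) = 0.0062391
r_4 = 0.4441479 − 0.0062391·(-0.0502654)/(0.1033215) = 0.4471832;  |Δ| = 0.0030353
F(0.4471832) = -0.0000452
r_5 = 0.4471832 − (-0.0000452)·(0.0030353)/(-0.0062843) = 0.4471614;  |Δ| = 0.0000218
|r_5 − r_4| = 0.0000218 < 10^{-4}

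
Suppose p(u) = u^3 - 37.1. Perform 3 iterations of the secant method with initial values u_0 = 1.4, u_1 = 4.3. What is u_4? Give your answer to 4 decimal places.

p(1.4) = -34.356000, p(4.3) = 42.407000
u_2 = 4.300000 − 42.407000·(4.300000 − 1.400000) / (42.407000 − (-34.356000)) = 4.300000 − (122.980300)/(76.763000) = 2.697922
p(2.697922) = -17.462407
u_3 = 2.697922 − (-17.462407)·(2.697922 − 4.300000) / (-17.462407 − 42.407000) = 2.697922 − (27.976135)/(-59.869407) = 3.165208
p(3.165208) = -5.389227
u_4 = 3.165208 − (-5.389227)·(3.165208 − 2.697922) / (-5.389227 − (-17.462407)) = 3.165208 − (-2.518310)/(12.073180) = 3.373795

3.3738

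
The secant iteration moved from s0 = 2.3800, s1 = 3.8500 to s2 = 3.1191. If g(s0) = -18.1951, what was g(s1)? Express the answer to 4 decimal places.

The secant line through (2.3800, -18.1951) and (3.8500, g(s1)) crosses zero at s2 = 3.1191.
So (2.3800, -18.1951), (3.8500, g(s1)), (3.1191, 0) are collinear:
g(s1) = -18.1951 · (3.8500 − 3.1191) / (2.3800 − 3.1191) = -18.1951 · (0.730900)/(-0.739100) = 17.993233

17.9932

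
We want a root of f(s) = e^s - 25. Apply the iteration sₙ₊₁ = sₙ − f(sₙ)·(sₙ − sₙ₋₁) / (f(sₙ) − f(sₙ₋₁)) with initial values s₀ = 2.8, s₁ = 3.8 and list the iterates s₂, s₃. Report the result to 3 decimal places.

f(2.8) = -8.55535, f(3.8) = 19.70118
s₂ = 3.80000 − 19.70118·(3.80000 − 2.80000) / (19.70118 − (-8.55535)) = 3.80000 − (19.70118)/(28.25654) = 3.10277
f(3.10277) = -2.74038
s₃ = 3.10277 − (-2.74038)·(3.10277 − 3.80000) / (-2.74038 − 19.70118) = 3.10277 − (1.91066)/(-22.44156) = 3.18791

3.103, 3.188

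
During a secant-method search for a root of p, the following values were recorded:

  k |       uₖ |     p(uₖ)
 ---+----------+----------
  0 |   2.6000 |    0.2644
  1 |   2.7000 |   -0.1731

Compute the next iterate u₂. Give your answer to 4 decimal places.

2.6604

u₂ = 2.7000 − (-0.1731)·(2.7000 − 2.6000) / (-0.1731 − 0.2644)
   = 2.7000 − (-0.017310)/(-0.437500) = 2.660434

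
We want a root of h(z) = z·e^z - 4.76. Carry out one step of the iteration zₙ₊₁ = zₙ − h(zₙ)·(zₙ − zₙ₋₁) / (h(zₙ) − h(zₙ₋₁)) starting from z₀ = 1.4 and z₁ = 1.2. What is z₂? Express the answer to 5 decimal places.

h(1.4) = 0.9172800, h(1.2) = -0.7758597
z₂ = 1.2000000 − (-0.7758597)·(1.2000000 − 1.4000000) / (-0.7758597 − 0.9172800) = 1.2000000 − (0.1551719)/(-1.6931396) = 1.2916475

1.29165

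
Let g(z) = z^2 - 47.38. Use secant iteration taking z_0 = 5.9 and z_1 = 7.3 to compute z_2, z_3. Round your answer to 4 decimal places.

6.8523, 6.8824

g(5.9) = -12.570000, g(7.3) = 5.910000
z_2 = 7.300000 − 5.910000·(7.300000 − 5.900000) / (5.910000 − (-12.570000)) = 7.300000 − (8.274000)/(18.480000) = 6.852273
g(6.852273) = -0.426358
z_3 = 6.852273 − (-0.426358)·(6.852273 − 7.300000) / (-0.426358 − 5.910000) = 6.852273 − (0.190892)/(-6.336358) = 6.882399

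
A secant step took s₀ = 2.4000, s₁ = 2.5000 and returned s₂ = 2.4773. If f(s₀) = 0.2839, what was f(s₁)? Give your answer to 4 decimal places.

-0.0834

The secant line through (2.4000, 0.2839) and (2.5000, f(s₁)) crosses zero at s₂ = 2.4773.
So (2.4000, 0.2839), (2.5000, f(s₁)), (2.4773, 0) are collinear:
f(s₁) = 0.2839 · (2.5000 − 2.4773) / (2.4000 − 2.4773) = 0.2839 · (0.022700)/(-0.077300) = -0.083370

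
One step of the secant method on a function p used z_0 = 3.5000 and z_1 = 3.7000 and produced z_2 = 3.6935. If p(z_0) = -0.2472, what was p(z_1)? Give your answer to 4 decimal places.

The secant line through (3.5000, -0.2472) and (3.7000, p(z_1)) crosses zero at z_2 = 3.6935.
So (3.5000, -0.2472), (3.7000, p(z_1)), (3.6935, 0) are collinear:
p(z_1) = -0.2472 · (3.7000 − 3.6935) / (3.5000 − 3.6935) = -0.2472 · (0.006500)/(-0.193500) = 0.008304

0.0083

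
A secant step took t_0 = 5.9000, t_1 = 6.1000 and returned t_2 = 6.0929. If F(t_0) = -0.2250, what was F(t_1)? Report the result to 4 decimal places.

The secant line through (5.9000, -0.2250) and (6.1000, F(t_1)) crosses zero at t_2 = 6.0929.
So (5.9000, -0.2250), (6.1000, F(t_1)), (6.0929, 0) are collinear:
F(t_1) = -0.2250 · (6.1000 − 6.0929) / (5.9000 − 6.0929) = -0.2250 · (0.007100)/(-0.192900) = 0.008281

0.0083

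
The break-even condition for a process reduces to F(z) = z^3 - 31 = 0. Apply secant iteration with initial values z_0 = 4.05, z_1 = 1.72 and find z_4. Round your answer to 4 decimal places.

3.0966

F(4.05) = 35.430125, F(1.72) = -25.911552
z_2 = 1.720000 − (-25.911552)·(1.720000 − 4.050000) / (-25.911552 − 35.430125) = 1.720000 − (60.373916)/(-61.341677) = 2.704223
F(2.704223) = -11.224489
z_3 = 2.704223 − (-11.224489)·(2.704223 − 1.720000) / (-11.224489 − (-25.911552)) = 2.704223 − (-11.047405)/(14.687063) = 3.456410
F(3.456410) = 10.292920
z_4 = 3.456410 − 10.292920·(3.456410 − 2.704223) / (10.292920 − (-11.224489)) = 3.456410 − (7.742191)/(21.517409) = 3.096599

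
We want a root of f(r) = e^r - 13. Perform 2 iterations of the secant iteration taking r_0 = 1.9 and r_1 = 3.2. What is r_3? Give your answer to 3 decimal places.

2.505

f(1.9) = -6.31411, f(3.2) = 11.53253
r_2 = 3.20000 − 11.53253·(3.20000 − 1.90000) / (11.53253 − (-6.31411)) = 3.20000 − (14.99229)/(17.84664) = 2.35994
f(2.35994) = -2.40971
r_3 = 2.35994 − (-2.40971)·(2.35994 − 3.20000) / (-2.40971 − 11.53253) = 2.35994 − (2.02431)/(-13.94224) = 2.50513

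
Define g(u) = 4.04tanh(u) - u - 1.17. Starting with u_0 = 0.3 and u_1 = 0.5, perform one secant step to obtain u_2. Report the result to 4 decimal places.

g(0.3) = -0.293097, g(0.5) = 0.196953
u_2 = 0.500000 − 0.196953·(0.500000 − 0.300000) / (0.196953 − (-0.293097)) = 0.500000 − (0.039391)/(0.490050) = 0.419619

0.4196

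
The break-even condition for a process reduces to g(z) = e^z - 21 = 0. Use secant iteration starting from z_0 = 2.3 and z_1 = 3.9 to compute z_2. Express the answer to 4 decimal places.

g(2.3) = -11.025818, g(3.9) = 28.402449
z_2 = 3.900000 − 28.402449·(3.900000 − 2.300000) / (28.402449 − (-11.025818)) = 3.900000 − (45.443919)/(39.428267) = 2.747428

2.7474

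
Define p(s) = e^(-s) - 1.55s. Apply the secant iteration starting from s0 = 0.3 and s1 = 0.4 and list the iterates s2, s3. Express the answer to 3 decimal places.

0.422, 0.423

p(0.3) = 0.27582, p(0.4) = 0.05032
s2 = 0.40000 − 0.05032·(0.40000 − 0.30000) / (0.05032 − 0.27582) = 0.40000 − (0.00503)/(-0.22550) = 0.42232
p(0.42232) = 0.00094
s3 = 0.42232 − 0.00094·(0.42232 − 0.40000) / (0.00094 − 0.05032) = 0.42232 − (0.00002)/(-0.04938) = 0.42274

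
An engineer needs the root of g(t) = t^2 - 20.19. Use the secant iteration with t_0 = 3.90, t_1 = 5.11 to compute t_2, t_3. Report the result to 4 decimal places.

4.4527, 4.4907

g(3.90) = -4.980000, g(5.11) = 5.922100
t_2 = 5.110000 − 5.922100·(5.110000 − 3.900000) / (5.922100 − (-4.980000)) = 5.110000 − (7.165741)/(10.902100) = 4.452719
g(4.452719) = -0.363292
t_3 = 4.452719 − (-0.363292)·(4.452719 − 5.110000) / (-0.363292 − 5.922100) = 4.452719 − (0.238785)/(-6.285392) = 4.490710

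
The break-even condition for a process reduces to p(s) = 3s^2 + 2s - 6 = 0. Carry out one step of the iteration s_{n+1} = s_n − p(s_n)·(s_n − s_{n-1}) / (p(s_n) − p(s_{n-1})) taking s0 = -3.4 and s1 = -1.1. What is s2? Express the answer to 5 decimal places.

-1.49739

p(-3.4) = 21.8800000, p(-1.1) = -4.5700000
s2 = -1.1000000 − (-4.5700000)·(-1.1000000 − (-3.4000000)) / (-4.5700000 − 21.8800000) = -1.1000000 − (-10.5110000)/(-26.4500000) = -1.4973913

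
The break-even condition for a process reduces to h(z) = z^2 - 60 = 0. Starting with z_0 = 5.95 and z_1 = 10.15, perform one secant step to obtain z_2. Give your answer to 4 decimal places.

h(5.95) = -24.597500, h(10.15) = 43.022500
z_2 = 10.150000 − 43.022500·(10.150000 − 5.950000) / (43.022500 − (-24.597500)) = 10.150000 − (180.694500)/(67.620000) = 7.477795

7.4778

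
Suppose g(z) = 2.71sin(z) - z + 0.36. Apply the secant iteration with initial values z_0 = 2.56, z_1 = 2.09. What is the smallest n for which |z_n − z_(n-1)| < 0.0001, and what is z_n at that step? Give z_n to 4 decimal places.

g(2.56) = -0.711247, g(2.09) = 0.622862
z_2 = 2.090000 − 0.622862·(-0.470000)/(1.334108) = 2.309431;  |Δ| = 0.219431
g(2.309431) = 0.054311
z_3 = 2.309431 − 0.054311·(0.219431)/(-0.568550) = 2.330393;  |Δ| = 0.020961
g(2.330393) = -0.005333
z_4 = 2.330393 − (-0.005333)·(0.020961)/(-0.059645) = 2.328518;  |Δ| = 0.001874
g(2.328518) = 0.000035
z_5 = 2.328518 − 0.000035·(-0.001874)/(0.005369) = 2.328531;  |Δ| = 0.000012
|z_5 − z_4| = 0.000012 < 0.0001

n = 5, z_n = 2.3285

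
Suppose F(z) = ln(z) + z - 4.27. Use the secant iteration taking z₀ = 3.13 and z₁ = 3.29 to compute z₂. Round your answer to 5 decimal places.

3.12921

F(3.13) = 0.0010330, F(3.29) = 0.2108876
z₂ = 3.2900000 − 0.2108876·(3.2900000 − 3.1300000) / (0.2108876 − 0.0010330) = 3.2900000 − (0.0337420)/(0.2098546) = 3.1292124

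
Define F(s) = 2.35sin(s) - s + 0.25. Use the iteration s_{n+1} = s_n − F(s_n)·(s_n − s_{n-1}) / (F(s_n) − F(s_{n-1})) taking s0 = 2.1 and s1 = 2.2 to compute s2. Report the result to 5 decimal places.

F(2.1) = 0.1785420, F(2.2) = -0.0500335
s2 = 2.2000000 − (-0.0500335)·(2.2000000 − 2.1000000) / (-0.0500335 − 0.1785420) = 2.2000000 − (-0.0050033)/(-0.2285755) = 2.1781108

2.17811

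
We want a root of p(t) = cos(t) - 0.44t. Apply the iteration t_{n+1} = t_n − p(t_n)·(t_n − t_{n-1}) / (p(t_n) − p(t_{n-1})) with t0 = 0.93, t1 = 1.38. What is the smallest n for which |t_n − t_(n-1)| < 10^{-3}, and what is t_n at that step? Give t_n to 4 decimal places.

p(0.93) = 0.188634, p(1.38) = -0.417559
t2 = 1.380000 − (-0.417559)·(0.450000)/(-0.606193) = 1.070030;  |Δ| = 0.309970
p(1.070030) = 0.009285
t3 = 1.070030 − 0.009285·(-0.309970)/(0.426844) = 1.076772;  |Δ| = 0.006742
p(1.076772) = 0.000393
t4 = 1.076772 − 0.000393·(0.006742)/(-0.008892) = 1.077070;  |Δ| = 0.000298
|t4 − t3| = 0.000298 < 10^{-3}

n = 4, t_n = 1.0771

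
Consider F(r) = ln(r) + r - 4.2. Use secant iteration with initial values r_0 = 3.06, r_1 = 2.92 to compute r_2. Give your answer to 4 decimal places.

3.0762

F(3.06) = -0.021585, F(2.92) = -0.208416
r_2 = 2.920000 − (-0.208416)·(2.920000 − 3.060000) / (-0.208416 − (-0.021585)) = 2.920000 − (0.029178)/(-0.186831) = 3.076175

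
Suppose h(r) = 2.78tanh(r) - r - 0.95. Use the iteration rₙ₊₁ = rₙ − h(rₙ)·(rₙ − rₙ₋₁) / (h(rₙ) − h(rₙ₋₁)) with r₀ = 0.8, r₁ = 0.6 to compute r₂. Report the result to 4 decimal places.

0.6745

h(0.8) = 0.096022, h(0.6) = -0.057002
r₂ = 0.600000 − (-0.057002)·(0.600000 − 0.800000) / (-0.057002 − 0.096022) = 0.600000 − (0.011400)/(-0.153024) = 0.674501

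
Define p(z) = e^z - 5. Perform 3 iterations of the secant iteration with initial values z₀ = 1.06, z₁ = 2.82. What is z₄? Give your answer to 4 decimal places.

p(1.06) = -2.113629, p(2.82) = 11.776851
z₂ = 2.820000 − 11.776851·(2.820000 − 1.060000) / (11.776851 − (-2.113629)) = 2.820000 − (20.727257)/(13.890480) = 1.327808
p(1.327808) = -1.227234
z₃ = 1.327808 − (-1.227234)·(1.327808 − 2.820000) / (-1.227234 − 11.776851) = 1.327808 − (1.831268)/(-13.004085) = 1.468631
p(1.468631) = -0.656715
z₄ = 1.468631 − (-0.656715)·(1.468631 − 1.327808) / (-0.656715 − (-1.227234)) = 1.468631 − (-0.092480)/(0.570519) = 1.630729

1.6307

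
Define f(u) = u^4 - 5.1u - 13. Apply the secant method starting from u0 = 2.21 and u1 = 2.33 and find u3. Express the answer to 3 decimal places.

2.221

f(2.21) = -0.41657, f(2.33) = 4.58996
u2 = 2.33000 − 4.58996·(2.33000 − 2.21000) / (4.58996 − (-0.41657)) = 2.33000 − (0.55079)/(5.00652) = 2.21998
f(2.21998) = -0.03347
u3 = 2.21998 − (-0.03347)·(2.21998 − 2.33000) / (-0.03347 − 4.58996) = 2.21998 − (0.00368)/(-4.62342) = 2.22078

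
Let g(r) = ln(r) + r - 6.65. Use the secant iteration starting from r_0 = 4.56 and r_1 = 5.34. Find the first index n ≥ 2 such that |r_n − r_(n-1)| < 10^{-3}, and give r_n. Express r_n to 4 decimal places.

g(4.56) = -0.572677, g(5.34) = 0.365226
r_2 = 5.340000 − 0.365226·(0.780000)/(0.937903) = 5.036263;  |Δ| = 0.303737
g(5.036263) = 0.002927
r_3 = 5.036263 − 0.002927·(-0.303737)/(-0.362299) = 5.033809;  |Δ| = 0.002454
g(5.033809) = -0.000014
r_4 = 5.033809 − (-0.000014)·(-0.002454)/(-0.002941) = 5.033821;  |Δ| = 0.000012
|r_4 − r_3| = 0.000012 < 10^{-3}

n = 4, r_n = 5.0338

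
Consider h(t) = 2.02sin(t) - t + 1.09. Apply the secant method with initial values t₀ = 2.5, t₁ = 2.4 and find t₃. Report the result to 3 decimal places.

h(2.5) = -0.20109, h(2.4) = 0.05444
t₂ = 2.40000 − 0.05444·(2.40000 − 2.50000) / (0.05444 − (-0.20109)) = 2.40000 − (-0.00544)/(0.25552) = 2.42130
h(2.42130) = 0.00109
t₃ = 2.42130 − 0.00109·(2.42130 − 2.40000) / (0.00109 − 0.05444) = 2.42130 − (0.00002)/(-0.05334) = 2.42174

2.422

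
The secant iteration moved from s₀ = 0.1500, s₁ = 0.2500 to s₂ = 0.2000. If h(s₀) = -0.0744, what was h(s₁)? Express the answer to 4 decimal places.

0.0744

The secant line through (0.1500, -0.0744) and (0.2500, h(s₁)) crosses zero at s₂ = 0.2000.
So (0.1500, -0.0744), (0.2500, h(s₁)), (0.2000, 0) are collinear:
h(s₁) = -0.0744 · (0.2500 − 0.2000) / (0.1500 − 0.2000) = -0.0744 · (0.050000)/(-0.050000) = 0.074400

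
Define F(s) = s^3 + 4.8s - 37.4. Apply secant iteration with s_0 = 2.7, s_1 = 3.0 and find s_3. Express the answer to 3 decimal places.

F(2.7) = -4.75700, F(3.0) = 4.00000
s_2 = 3.00000 − 4.00000·(3.00000 − 2.70000) / (4.00000 − (-4.75700)) = 3.00000 − (1.20000)/(8.75700) = 2.86297
F(2.86297) = -0.19123
s_3 = 2.86297 − (-0.19123)·(2.86297 − 3.00000) / (-0.19123 − 4.00000) = 2.86297 − (0.02620)/(-4.19123) = 2.86922

2.869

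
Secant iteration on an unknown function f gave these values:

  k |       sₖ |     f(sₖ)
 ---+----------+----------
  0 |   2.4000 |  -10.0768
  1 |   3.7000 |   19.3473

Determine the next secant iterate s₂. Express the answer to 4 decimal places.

2.8452

s₂ = 3.7000 − 19.3473·(3.7000 − 2.4000) / (19.3473 − (-10.0768))
   = 3.7000 − (25.151490)/(29.424100) = 2.845208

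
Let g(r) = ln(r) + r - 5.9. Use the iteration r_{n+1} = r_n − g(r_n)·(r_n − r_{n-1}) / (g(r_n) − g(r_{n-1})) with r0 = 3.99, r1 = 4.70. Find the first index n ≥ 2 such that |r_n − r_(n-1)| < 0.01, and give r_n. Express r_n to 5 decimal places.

g(3.99) = -0.5262088, g(4.70) = 0.3475625
r2 = 4.7000000 − 0.3475625·(0.7100000)/(0.8737713) = 4.4175813;  |Δ| = 0.2824187
g(4.4175813) = 0.0031736
r3 = 4.4175813 − 0.0031736·(-0.2824187)/(-0.3443889) = 4.4149787;  |Δ| = 0.0026025
|r3 − r2| = 0.0026025 < 0.01

n = 3, r_n = 4.41498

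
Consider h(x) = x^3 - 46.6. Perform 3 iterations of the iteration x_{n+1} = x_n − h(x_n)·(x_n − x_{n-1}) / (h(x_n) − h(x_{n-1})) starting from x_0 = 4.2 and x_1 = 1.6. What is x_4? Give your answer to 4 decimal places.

h(4.2) = 27.488000, h(1.6) = -42.504000
x_2 = 1.600000 − (-42.504000)·(1.600000 − 4.200000) / (-42.504000 − 27.488000) = 1.600000 − (110.510400)/(-69.992000) = 3.178900
h(3.178900) = -14.475914
x_3 = 3.178900 − (-14.475914)·(3.178900 − 1.600000) / (-14.475914 − (-42.504000)) = 3.178900 − (-22.856027)/(28.028086) = 3.994369
h(3.994369) = 17.130099
x_4 = 3.994369 − 17.130099·(3.994369 − 3.178900) / (17.130099 − (-14.475914)) = 3.994369 − (13.969060)/(31.606013) = 3.552394

3.5524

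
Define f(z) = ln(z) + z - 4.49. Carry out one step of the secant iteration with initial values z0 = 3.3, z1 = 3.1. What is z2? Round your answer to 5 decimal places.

3.29701

f(3.3) = 0.0039225, f(3.1) = -0.2585979
z2 = 3.1000000 − (-0.2585979)·(3.1000000 − 3.3000000) / (-0.2585979 − 0.0039225) = 3.1000000 − (0.0517196)/(-0.2625204) = 3.2970117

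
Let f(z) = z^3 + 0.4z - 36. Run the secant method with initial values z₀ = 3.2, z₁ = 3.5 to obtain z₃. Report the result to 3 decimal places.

f(3.2) = -1.95200, f(3.5) = 8.27500
z₂ = 3.50000 − 8.27500·(3.50000 − 3.20000) / (8.27500 − (-1.95200)) = 3.50000 − (2.48250)/(10.22700) = 3.25726
f(3.25726) = -0.13840
z₃ = 3.25726 − (-0.13840)·(3.25726 − 3.50000) / (-0.13840 − 8.27500) = 3.25726 − (0.03360)/(-8.41340) = 3.26125

3.261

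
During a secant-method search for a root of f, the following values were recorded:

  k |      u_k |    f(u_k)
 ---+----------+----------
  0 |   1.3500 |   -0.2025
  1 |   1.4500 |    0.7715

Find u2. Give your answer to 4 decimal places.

1.3708

u2 = 1.4500 − 0.7715·(1.4500 − 1.3500) / (0.7715 − (-0.2025))
   = 1.4500 − (0.077150)/(0.974000) = 1.370791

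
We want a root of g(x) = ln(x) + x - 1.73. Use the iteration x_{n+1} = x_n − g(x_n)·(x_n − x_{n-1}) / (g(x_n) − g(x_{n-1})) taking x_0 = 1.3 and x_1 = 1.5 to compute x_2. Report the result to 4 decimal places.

g(1.3) = -0.167636, g(1.5) = 0.175465
x_2 = 1.500000 − 0.175465·(1.500000 − 1.300000) / (0.175465 − (-0.167636)) = 1.500000 − (0.035093)/(0.343101) = 1.397718

1.3977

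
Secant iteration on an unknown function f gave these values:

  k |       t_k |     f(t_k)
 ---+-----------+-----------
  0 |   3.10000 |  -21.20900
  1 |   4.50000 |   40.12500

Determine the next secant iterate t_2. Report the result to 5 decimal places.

3.58411

t_2 = 4.50000 − 40.12500·(4.50000 − 3.10000) / (40.12500 − (-21.20900))
   = 4.50000 − (56.1750000)/(61.3340000) = 3.5841132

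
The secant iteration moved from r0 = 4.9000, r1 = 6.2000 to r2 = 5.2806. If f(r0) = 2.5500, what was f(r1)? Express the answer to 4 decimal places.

-6.1599

The secant line through (4.9000, 2.5500) and (6.2000, f(r1)) crosses zero at r2 = 5.2806.
So (4.9000, 2.5500), (6.2000, f(r1)), (5.2806, 0) are collinear:
f(r1) = 2.5500 · (6.2000 − 5.2806) / (4.9000 − 5.2806) = 2.5500 · (0.919400)/(-0.380600) = -6.159932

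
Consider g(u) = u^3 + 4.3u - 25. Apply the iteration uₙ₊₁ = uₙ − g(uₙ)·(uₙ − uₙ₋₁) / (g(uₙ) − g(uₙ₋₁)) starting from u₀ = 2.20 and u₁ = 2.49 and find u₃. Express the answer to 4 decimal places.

g(2.20) = -4.892000, g(2.49) = 1.145249
u₂ = 2.490000 − 1.145249·(2.490000 − 2.200000) / (1.145249 − (-4.892000)) = 2.490000 − (0.332122)/(6.037249) = 2.434988
g(2.434988) = -0.092106
u₃ = 2.434988 − (-0.092106)·(2.434988 − 2.490000) / (-0.092106 − 1.145249) = 2.434988 − (0.005067)/(-1.237355) = 2.439083

2.4391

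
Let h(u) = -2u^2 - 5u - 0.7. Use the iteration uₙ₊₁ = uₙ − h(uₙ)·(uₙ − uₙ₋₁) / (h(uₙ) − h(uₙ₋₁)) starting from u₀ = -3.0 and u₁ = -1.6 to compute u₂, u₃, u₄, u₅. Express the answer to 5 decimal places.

h(-3.0) = -3.7000000, h(-1.6) = 2.1800000
u₂ = -1.6000000 − 2.1800000·(-1.6000000 − (-3.0000000)) / (2.1800000 − (-3.7000000)) = -1.6000000 − (3.0520000)/(5.8800000) = -2.1190476
h(-2.1190476) = 0.9145125
u₃ = -2.1190476 − 0.9145125·(-2.1190476 − (-1.6000000)) / (0.9145125 − 2.1800000) = -2.1190476 − (-0.4746755)/(-1.2654875) = -2.4941406
h(-2.4941406) = -0.6707718
u₄ = -2.4941406 − (-0.6707718)·(-2.4941406 − (-2.1190476)) / (-0.6707718 − 0.9145125) = -2.4941406 − (0.2516018)/(-1.5852843) = -2.3354298
h(-2.3354298) = 0.0686844
u₅ = -2.3354298 − 0.0686844·(-2.3354298 − (-2.4941406)) / (0.0686844 − (-0.6707718)) = -2.3354298 − (0.0109010)/(0.7394562) = -2.3501716

-2.11905, -2.49414, -2.33543, -2.35017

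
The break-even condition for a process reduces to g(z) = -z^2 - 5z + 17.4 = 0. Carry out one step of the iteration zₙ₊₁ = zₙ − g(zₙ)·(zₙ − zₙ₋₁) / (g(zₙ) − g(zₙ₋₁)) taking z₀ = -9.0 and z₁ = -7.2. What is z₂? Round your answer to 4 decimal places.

g(-9.0) = -18.600000, g(-7.2) = 1.560000
z₂ = -7.200000 − 1.560000·(-7.200000 − (-9.000000)) / (1.560000 − (-18.600000)) = -7.200000 − (2.808000)/(20.160000) = -7.339286

-7.3393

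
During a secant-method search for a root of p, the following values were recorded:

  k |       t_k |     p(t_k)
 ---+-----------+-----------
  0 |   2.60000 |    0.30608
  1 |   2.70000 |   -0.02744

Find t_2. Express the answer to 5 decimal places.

2.69177

t_2 = 2.70000 − (-0.02744)·(2.70000 − 2.60000) / (-0.02744 − 0.30608)
   = 2.70000 − (-0.0027440)/(-0.3335200) = 2.6917726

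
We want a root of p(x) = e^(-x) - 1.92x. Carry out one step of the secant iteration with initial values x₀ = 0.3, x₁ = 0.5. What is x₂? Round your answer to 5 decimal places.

0.36360

p(0.3) = 0.1648182, p(0.5) = -0.3534693
x₂ = 0.5000000 − (-0.3534693)·(0.5000000 − 0.3000000) / (-0.3534693 − 0.1648182) = 0.5000000 − (-0.0706939)/(-0.5182876) = 0.3636011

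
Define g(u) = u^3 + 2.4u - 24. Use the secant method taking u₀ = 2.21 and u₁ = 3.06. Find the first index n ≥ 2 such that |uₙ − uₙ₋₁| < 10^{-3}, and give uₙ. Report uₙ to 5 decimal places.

g(2.21) = -7.9021390, g(3.06) = 11.9966160
u₂ = 3.0600000 − 11.9966160·(0.8500000)/(19.8987550) = 2.5475497;  |Δ| = 0.5124503
g(2.5475497) = -1.3522597
u₃ = 2.5475497 − (-1.3522597)·(-0.5124503)/(-13.3488757) = 2.5994616;  |Δ| = 0.0519119
g(2.5994616) = -0.1962086
u₄ = 2.5994616 − (-0.1962086)·(0.0519119)/(1.1560511) = 2.6082723;  |Δ| = 0.0088107
g(2.6082723) = 0.0041491
u₅ = 2.6082723 − 0.0041491·(0.0088107)/(0.2003577) = 2.6080898;  |Δ| = 0.0001825
|u₅ − u₄| = 0.0001825 < 10^{-3}

n = 5, uₙ = 2.60809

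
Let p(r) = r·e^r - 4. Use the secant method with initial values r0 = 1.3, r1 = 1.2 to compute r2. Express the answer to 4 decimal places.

p(1.3) = 0.770086, p(1.2) = -0.015860
r2 = 1.200000 − (-0.015860)·(1.200000 − 1.300000) / (-0.015860 − 0.770086) = 1.200000 − (0.001586)/(-0.785945) = 1.202018

1.2020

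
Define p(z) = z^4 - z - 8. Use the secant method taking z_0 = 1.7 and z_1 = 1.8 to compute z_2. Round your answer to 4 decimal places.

1.7659

p(1.7) = -1.347900, p(1.8) = 0.697600
z_2 = 1.800000 − 0.697600·(1.800000 − 1.700000) / (0.697600 − (-1.347900)) = 1.800000 − (0.069760)/(2.045500) = 1.765896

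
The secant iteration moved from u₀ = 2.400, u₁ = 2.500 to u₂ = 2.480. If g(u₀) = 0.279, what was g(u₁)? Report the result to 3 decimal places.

-0.070

The secant line through (2.400, 0.279) and (2.500, g(u₁)) crosses zero at u₂ = 2.480.
So (2.400, 0.279), (2.500, g(u₁)), (2.480, 0) are collinear:
g(u₁) = 0.279 · (2.500 − 2.480) / (2.400 − 2.480) = 0.279 · (0.02000)/(-0.08000) = -0.06975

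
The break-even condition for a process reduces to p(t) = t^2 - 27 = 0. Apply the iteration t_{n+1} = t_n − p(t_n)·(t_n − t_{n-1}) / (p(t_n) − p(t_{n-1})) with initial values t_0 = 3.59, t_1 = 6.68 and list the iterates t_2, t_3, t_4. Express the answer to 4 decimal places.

4.9641, 5.1666, 5.1968

p(3.59) = -14.111900, p(6.68) = 17.622400
t_2 = 6.680000 − 17.622400·(6.680000 − 3.590000) / (17.622400 − (-14.111900)) = 6.680000 − (54.453216)/(31.734300) = 4.964090
p(4.964090) = -2.357815
t_3 = 4.964090 − (-2.357815)·(4.964090 − 6.680000) / (-2.357815 − 17.622400) = 4.964090 − (4.045799)/(-19.980215) = 5.166580
p(5.166580) = -0.306453
t_4 = 5.166580 − (-0.306453)·(5.166580 − 4.964090) / (-0.306453 − (-2.357815)) = 5.166580 − (-0.062054)/(2.051362) = 5.196830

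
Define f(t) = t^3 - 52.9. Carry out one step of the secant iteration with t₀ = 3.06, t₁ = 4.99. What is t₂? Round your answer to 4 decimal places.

f(3.06) = -24.247384, f(4.99) = 71.351499
t₂ = 4.990000 − 71.351499·(4.990000 − 3.060000) / (71.351499 − (-24.247384)) = 4.990000 − (137.708393)/(95.598883) = 3.549519

3.5495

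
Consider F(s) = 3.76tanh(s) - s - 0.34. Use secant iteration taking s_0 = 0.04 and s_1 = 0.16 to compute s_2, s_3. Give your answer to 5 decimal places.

0.12449, 0.12405

F(0.04) = -0.2296802, F(0.16) = 0.0965184
s_2 = 0.1600000 − 0.0965184·(0.1600000 − 0.0400000) / (0.0965184 − (-0.2296802)) = 0.1600000 − (0.0115822)/(0.3261985) = 0.1244934
F(0.1244934) = 0.0011984
s_3 = 0.1244934 − 0.0011984·(0.1244934 − 0.1600000) / (0.0011984 − 0.0965184) = 0.1244934 − (-0.0000426)/(-0.0953200) = 0.1240470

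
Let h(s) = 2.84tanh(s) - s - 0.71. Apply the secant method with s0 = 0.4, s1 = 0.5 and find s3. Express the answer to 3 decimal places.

h(0.4) = -0.03094, h(0.5) = 0.10241
s2 = 0.50000 − 0.10241·(0.50000 − 0.40000) / (0.10241 − (-0.03094)) = 0.50000 − (0.01024)/(0.13336) = 0.42320
h(0.42320) = 0.00174
s3 = 0.42320 − 0.00174·(0.42320 − 0.50000) / (0.00174 − 0.10241) = 0.42320 − (-0.00013)/(-0.10068) = 0.42188

0.422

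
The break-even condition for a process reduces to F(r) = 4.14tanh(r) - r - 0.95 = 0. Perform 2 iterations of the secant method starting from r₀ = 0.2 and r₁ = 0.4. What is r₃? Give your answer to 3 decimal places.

F(0.2) = -0.33287, F(0.4) = 0.22299
r₂ = 0.40000 − 0.22299·(0.40000 − 0.20000) / (0.22299 − (-0.33287)) = 0.40000 − (0.04460)/(0.55585) = 0.31977
F(0.31977) = 0.01072
r₃ = 0.31977 − 0.01072·(0.31977 − 0.40000) / (0.01072 − 0.22299) = 0.31977 − (-0.00086)/(-0.21227) = 0.31572

0.316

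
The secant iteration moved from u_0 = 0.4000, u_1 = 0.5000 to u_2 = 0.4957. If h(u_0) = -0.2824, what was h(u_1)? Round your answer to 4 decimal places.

0.0127

The secant line through (0.4000, -0.2824) and (0.5000, h(u_1)) crosses zero at u_2 = 0.4957.
So (0.4000, -0.2824), (0.5000, h(u_1)), (0.4957, 0) are collinear:
h(u_1) = -0.2824 · (0.5000 − 0.4957) / (0.4000 − 0.4957) = -0.2824 · (0.004300)/(-0.095700) = 0.012689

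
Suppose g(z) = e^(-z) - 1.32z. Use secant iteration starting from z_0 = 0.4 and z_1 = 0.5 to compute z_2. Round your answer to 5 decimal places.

0.47269

g(0.4) = 0.1423200, g(0.5) = -0.0534693
z_2 = 0.5000000 − (-0.0534693)·(0.5000000 − 0.4000000) / (-0.0534693 − 0.1423200) = 0.5000000 − (-0.0053469)/(-0.1957894) = 0.4726904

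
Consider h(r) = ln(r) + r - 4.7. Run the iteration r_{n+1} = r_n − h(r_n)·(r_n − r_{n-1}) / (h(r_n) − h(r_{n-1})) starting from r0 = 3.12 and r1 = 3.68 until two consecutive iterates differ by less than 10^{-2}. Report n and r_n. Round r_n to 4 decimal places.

n = 3, r_n = 3.4590

h(3.12) = -0.442167, h(3.68) = 0.282913
r2 = 3.680000 − 0.282913·(0.560000)/(0.725080) = 3.461498;  |Δ| = 0.218502
h(3.461498) = 0.003200
r3 = 3.461498 − 0.003200·(-0.218502)/(-0.279713) = 3.458999;  |Δ| = 0.002500
|r3 − r2| = 0.002500 < 10^{-2}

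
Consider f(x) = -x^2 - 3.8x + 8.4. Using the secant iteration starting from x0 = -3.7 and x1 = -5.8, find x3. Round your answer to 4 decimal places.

-5.3579

f(-3.7) = 8.770000, f(-5.8) = -3.200000
x2 = -5.800000 − (-3.200000)·(-5.800000 − (-3.700000)) / (-3.200000 − 8.770000) = -5.800000 − (6.720000)/(-11.970000) = -5.238596
f(-5.238596) = 0.863773
x3 = -5.238596 − 0.863773·(-5.238596 − (-5.800000)) / (0.863773 − (-3.200000)) = -5.238596 − (0.484925)/(4.063773) = -5.357925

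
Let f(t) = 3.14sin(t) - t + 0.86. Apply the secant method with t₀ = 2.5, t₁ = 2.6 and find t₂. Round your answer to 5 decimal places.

f(2.5) = 0.2392025, f(2.6) = -0.1213257
t₂ = 2.6000000 − (-0.1213257)·(2.6000000 − 2.5000000) / (-0.1213257 − 0.2392025) = 2.6000000 − (-0.0121326)/(-0.3605282) = 2.5663478

2.56635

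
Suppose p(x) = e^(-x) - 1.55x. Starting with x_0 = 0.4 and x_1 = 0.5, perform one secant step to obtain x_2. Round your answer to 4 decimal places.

p(0.4) = 0.050320, p(0.5) = -0.168469
x_2 = 0.500000 − (-0.168469)·(0.500000 − 0.400000) / (-0.168469 − 0.050320) = 0.500000 − (-0.016847)/(-0.218789) = 0.422999

0.4230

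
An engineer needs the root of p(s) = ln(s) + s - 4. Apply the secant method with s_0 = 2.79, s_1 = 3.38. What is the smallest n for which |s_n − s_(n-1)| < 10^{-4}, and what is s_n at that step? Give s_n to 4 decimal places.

p(2.79) = -0.183958, p(3.38) = 0.597876
s_2 = 3.380000 − 0.597876·(0.590000)/(0.781834) = 2.928822;  |Δ| = 0.451178
p(2.928822) = 0.003422
s_3 = 2.928822 − 0.003422·(-0.451178)/(-0.594454) = 2.926225;  |Δ| = 0.002597
p(2.926225) = -0.000062
s_4 = 2.926225 − (-0.000062)·(-0.002597)/(-0.003484) = 2.926271;  |Δ| = 0.000047
|s_4 − s_3| = 0.000047 < 10^{-4}

n = 4, s_n = 2.9263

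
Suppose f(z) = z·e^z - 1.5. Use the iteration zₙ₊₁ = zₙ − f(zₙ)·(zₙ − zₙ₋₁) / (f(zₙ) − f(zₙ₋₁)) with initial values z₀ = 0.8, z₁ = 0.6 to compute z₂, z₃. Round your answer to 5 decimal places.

f(0.8) = 0.2804327, f(0.6) = -0.4067287
z₂ = 0.6000000 − (-0.4067287)·(0.6000000 − 0.8000000) / (-0.4067287 − 0.2804327) = 0.6000000 − (0.0813457)/(-0.6871615) = 0.7183794
f(0.7183794) = -0.0265274
z₃ = 0.7183794 − (-0.0265274)·(0.7183794 − 0.6000000) / (-0.0265274 − (-0.4067287)) = 0.7183794 − (-0.0031403)/(0.3802013) = 0.7266390

0.71838, 0.72664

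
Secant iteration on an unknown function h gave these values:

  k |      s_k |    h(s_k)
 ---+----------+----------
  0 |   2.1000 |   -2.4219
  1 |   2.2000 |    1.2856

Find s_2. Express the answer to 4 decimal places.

2.1653

s_2 = 2.2000 − 1.2856·(2.2000 − 2.1000) / (1.2856 − (-2.4219))
   = 2.2000 − (0.128560)/(3.707500) = 2.165324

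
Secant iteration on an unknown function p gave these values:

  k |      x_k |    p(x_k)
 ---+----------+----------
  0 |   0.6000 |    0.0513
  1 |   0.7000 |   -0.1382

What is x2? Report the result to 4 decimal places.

0.6271

x2 = 0.7000 − (-0.1382)·(0.7000 − 0.6000) / (-0.1382 − 0.0513)
   = 0.7000 − (-0.013820)/(-0.189500) = 0.627071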